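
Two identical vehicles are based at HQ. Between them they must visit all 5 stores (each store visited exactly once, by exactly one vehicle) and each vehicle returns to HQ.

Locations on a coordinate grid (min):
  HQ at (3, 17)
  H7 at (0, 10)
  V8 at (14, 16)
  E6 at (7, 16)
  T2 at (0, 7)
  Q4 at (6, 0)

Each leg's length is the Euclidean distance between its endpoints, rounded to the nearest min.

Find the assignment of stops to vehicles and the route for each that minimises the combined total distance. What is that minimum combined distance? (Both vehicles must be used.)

There are 2^4 − 1 = 15 ways to divide the 5 stops into two non-empty groups. For each, the best each vehicle can do is its own shortest tour through its group:
  {H7} + {V8, E6, T2, Q4}: 16 + 48 = 64
  {V8} + {H7, E6, T2, Q4}: 22 + 40 = 62
  {H7, V8} + {E6, T2, Q4}: 34 + 39 = 73
  {E6} + {H7, V8, T2, Q4}: 8 + 49 = 57
  {H7, E6} + {V8, T2, Q4}: 21 + 48 = 69
  {V8, E6} + {H7, T2, Q4}: 22 + 37 = 59
  … (15 splits in total)
Best: vehicle 1 HQ → E6 → HQ = 8; vehicle 2 HQ → H7 → T2 → Q4 → V8 → HQ = 49; combined 57.

Minimum combined distance: 57 min.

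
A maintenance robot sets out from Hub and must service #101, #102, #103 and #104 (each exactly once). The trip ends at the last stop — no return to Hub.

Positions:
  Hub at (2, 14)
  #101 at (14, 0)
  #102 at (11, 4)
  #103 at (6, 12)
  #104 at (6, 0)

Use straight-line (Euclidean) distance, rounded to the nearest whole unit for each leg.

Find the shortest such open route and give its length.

There are 4! = 24 possible orderings.
Hub - #101 - #102 - #103 - #104: 18+5+9+12 = 44
Hub - #101 - #102 - #104 - #103: 18+5+6+12 = 41
Hub - #101 - #103 - #102 - #104: 18+14+9+6 = 47
Hub - #101 - #103 - #104 - #102: 18+14+12+6 = 50
Hub - #101 - #104 - #102 - #103: 18+8+6+9 = 41
Hub - #101 - #104 - #103 - #102: 18+8+12+9 = 47
Hub - #102 - #101 - #103 - #104: 13+5+14+12 = 44
Hub - #102 - #101 - #104 - #103: 13+5+8+12 = 38
Hub - #102 - #103 - #101 - #104: 13+9+14+8 = 44
Hub - #102 - #103 - #104 - #101: 13+9+12+8 = 42
Hub - #102 - #104 - #101 - #103: 13+6+8+14 = 41
Hub - #102 - #104 - #103 - #101: 13+6+12+14 = 45
Hub - #103 - #101 - #102 - #104: 4+14+5+6 = 29
Hub - #103 - #101 - #104 - #102: 4+14+8+6 = 32
… (10 more)
Hub - #103 - #102 - #101 - #104: 4+9+5+8 = 26  ← best
The minimum is 26.
One shortest path: Hub → #103 → #102 → #101 → #104.

Minimum one-way distance = 26.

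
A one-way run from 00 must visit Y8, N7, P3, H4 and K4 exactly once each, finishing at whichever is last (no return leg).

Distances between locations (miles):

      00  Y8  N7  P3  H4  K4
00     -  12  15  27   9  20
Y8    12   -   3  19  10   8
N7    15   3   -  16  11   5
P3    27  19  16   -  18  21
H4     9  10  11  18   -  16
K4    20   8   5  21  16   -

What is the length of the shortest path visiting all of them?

48 miles — the minimum one-way total.

There are 5! = 120 possible orderings.
00→Y8→N7→P3→H4→K4: 12+3+16+18+16 = 65
00→Y8→N7→P3→K4→H4: 12+3+16+21+16 = 68
00→Y8→N7→H4→P3→K4: 12+3+11+18+21 = 65
00→Y8→N7→H4→K4→P3: 12+3+11+16+21 = 63
00→Y8→N7→K4→P3→H4: 12+3+5+21+18 = 59
00→Y8→N7→K4→H4→P3: 12+3+5+16+18 = 54
00→Y8→P3→N7→H4→K4: 12+19+16+11+16 = 74
00→Y8→P3→N7→K4→H4: 12+19+16+5+16 = 68
00→Y8→P3→H4→N7→K4: 12+19+18+11+5 = 65
00→Y8→P3→H4→K4→N7: 12+19+18+16+5 = 70
00→Y8→P3→K4→N7→H4: 12+19+21+5+11 = 68
00→Y8→P3→K4→H4→N7: 12+19+21+16+11 = 79
00→Y8→H4→N7→P3→K4: 12+10+11+16+21 = 70
00→Y8→H4→N7→K4→P3: 12+10+11+5+21 = 59
… (106 more)
00→H4→Y8→N7→K4→P3: 9+10+3+5+21 = 48  ← best
The minimum is 48.
One shortest path: 00 → H4 → Y8 → N7 → K4 → P3.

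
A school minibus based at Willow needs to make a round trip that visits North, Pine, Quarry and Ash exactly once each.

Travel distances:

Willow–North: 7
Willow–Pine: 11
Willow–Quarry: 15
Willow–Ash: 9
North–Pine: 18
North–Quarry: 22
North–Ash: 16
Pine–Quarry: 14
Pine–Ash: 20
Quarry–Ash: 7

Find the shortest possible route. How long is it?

Willow→North→Pine→Quarry→Ash→Willow: 7+18+14+7+9 = 55
Willow→North→Pine→Ash→Quarry→Willow: 7+18+20+7+15 = 67
Willow→North→Quarry→Pine→Ash→Willow: 7+22+14+20+9 = 72
Willow→North→Quarry→Ash→Pine→Willow: 7+22+7+20+11 = 67
Willow→North→Ash→Pine→Quarry→Willow: 7+16+20+14+15 = 72
Willow→North→Ash→Quarry→Pine→Willow: 7+16+7+14+11 = 55
Willow→Pine→North→Quarry→Ash→Willow: 11+18+22+7+9 = 67
Willow→Pine→North→Ash→Quarry→Willow: 11+18+16+7+15 = 67
Willow→Pine→Quarry→North→Ash→Willow: 11+14+22+16+9 = 72
Willow→Pine→Ash→North→Quarry→Willow: 11+20+16+22+15 = 84
Willow→Quarry→North→Pine→Ash→Willow: 15+22+18+20+9 = 84
Willow→Quarry→Pine→North→Ash→Willow: 15+14+18+16+9 = 72
The minimum is 55.
One optimal route: Willow → North → Pine → Quarry → Ash → Willow (or its reverse).

Shortest round trip = 55.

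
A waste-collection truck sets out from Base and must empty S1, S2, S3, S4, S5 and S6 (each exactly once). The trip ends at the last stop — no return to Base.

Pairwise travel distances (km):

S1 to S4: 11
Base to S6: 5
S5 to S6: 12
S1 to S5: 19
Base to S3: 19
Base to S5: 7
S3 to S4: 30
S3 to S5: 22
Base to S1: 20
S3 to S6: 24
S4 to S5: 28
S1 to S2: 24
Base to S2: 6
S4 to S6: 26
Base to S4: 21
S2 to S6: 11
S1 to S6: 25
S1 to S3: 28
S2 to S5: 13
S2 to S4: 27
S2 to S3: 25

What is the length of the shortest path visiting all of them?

Shortest open route: 89 km.

There are 6! = 720 possible orderings.
Base→S1→S2→S3→S4→S5→S6: 20+24+25+30+28+12 = 139
Base→S1→S2→S3→S4→S6→S5: 20+24+25+30+26+12 = 137
Base→S1→S2→S3→S5→S4→S6: 20+24+25+22+28+26 = 145
Base→S1→S2→S3→S5→S6→S4: 20+24+25+22+12+26 = 129
Base→S1→S2→S3→S6→S4→S5: 20+24+25+24+26+28 = 147
Base→S1→S2→S3→S6→S5→S4: 20+24+25+24+12+28 = 133
Base→S1→S2→S4→S3→S5→S6: 20+24+27+30+22+12 = 135
Base→S1→S2→S4→S3→S6→S5: 20+24+27+30+24+12 = 137
… (712 more)
Base→S2→S6→S5→S1→S4→S3: 6+11+12+19+11+30 = 89  ← best
The minimum is 89.
One shortest path: Base → S2 → S6 → S5 → S1 → S4 → S3.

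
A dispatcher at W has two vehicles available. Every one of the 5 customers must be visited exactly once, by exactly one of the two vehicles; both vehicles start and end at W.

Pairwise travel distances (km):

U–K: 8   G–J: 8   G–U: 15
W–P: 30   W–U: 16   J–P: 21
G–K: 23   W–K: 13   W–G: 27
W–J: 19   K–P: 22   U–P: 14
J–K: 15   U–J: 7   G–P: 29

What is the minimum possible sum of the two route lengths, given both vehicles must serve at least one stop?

Check every non-empty split of the stops between the two vehicles; for each half take its own optimal tour:
  {G} + {U, J, K, P}: 54 + 75 = 129
  {U} + {G, J, K, P}: 32 + 91 = 123
  {G, U} + {J, K, P}: 58 + 75 = 133
  {J} + {G, U, K, P}: 38 + 91 = 129
  {G, J} + {U, K, P}: 54 + 65 = 119
  {U, J} + {G, K, P}: 42 + 91 = 133
  … (15 splits in total)
  {K} + {G, U, J, P}: 26 + 86 = 112  ← best
Best: vehicle 1 W → K → W = 26; vehicle 2 W → G → J → U → P → W = 86; combined 112.

112 km — the smallest possible combined total.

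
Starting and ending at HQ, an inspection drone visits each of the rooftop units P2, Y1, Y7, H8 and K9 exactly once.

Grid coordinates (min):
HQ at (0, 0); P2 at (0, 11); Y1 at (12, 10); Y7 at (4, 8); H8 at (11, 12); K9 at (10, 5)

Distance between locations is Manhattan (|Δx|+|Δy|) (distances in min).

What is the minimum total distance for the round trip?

54 min — the shortest possible round trip.

HQ - P2 - Y1 - Y7 - H8 - K9 - HQ: 11+13+10+11+8+15 = 68
HQ - P2 - Y1 - Y7 - K9 - H8 - HQ: 11+13+10+9+8+23 = 74
HQ - P2 - Y1 - H8 - Y7 - K9 - HQ: 11+13+3+11+9+15 = 62
HQ - P2 - Y1 - H8 - K9 - Y7 - HQ: 11+13+3+8+9+12 = 56
HQ - P2 - Y1 - K9 - Y7 - H8 - HQ: 11+13+7+9+11+23 = 74
HQ - P2 - Y1 - K9 - H8 - Y7 - HQ: 11+13+7+8+11+12 = 62
HQ - P2 - Y7 - Y1 - H8 - K9 - HQ: 11+7+10+3+8+15 = 54
HQ - P2 - Y7 - Y1 - K9 - H8 - HQ: 11+7+10+7+8+23 = 66
HQ - P2 - Y7 - H8 - Y1 - K9 - HQ: 11+7+11+3+7+15 = 54
HQ - P2 - Y7 - H8 - K9 - Y1 - HQ: 11+7+11+8+7+22 = 66
HQ - P2 - Y7 - K9 - Y1 - H8 - HQ: 11+7+9+7+3+23 = 60
HQ - P2 - Y7 - K9 - H8 - Y1 - HQ: 11+7+9+8+3+22 = 60
HQ - P2 - H8 - Y1 - Y7 - K9 - HQ: 11+12+3+10+9+15 = 60
HQ - P2 - H8 - Y1 - K9 - Y7 - HQ: 11+12+3+7+9+12 = 54
… (46 more)
The minimum is 54.
One optimal route: HQ → P2 → Y7 → Y1 → H8 → K9 → HQ (or its reverse).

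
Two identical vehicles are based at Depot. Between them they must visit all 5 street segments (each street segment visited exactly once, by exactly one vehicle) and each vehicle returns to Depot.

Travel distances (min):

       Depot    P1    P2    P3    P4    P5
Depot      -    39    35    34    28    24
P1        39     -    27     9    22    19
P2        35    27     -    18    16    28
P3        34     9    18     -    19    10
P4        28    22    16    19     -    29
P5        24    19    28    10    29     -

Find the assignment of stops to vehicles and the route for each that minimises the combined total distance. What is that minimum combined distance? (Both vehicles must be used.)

There are 2^4 − 1 = 15 ways to divide the 5 stops into two non-empty groups. For each, the best each vehicle can do is its own shortest tour through its group:
  {P1} + {P2, P3, P4, P5}: 78 + 96 = 174
  {P2} + {P1, P3, P4, P5}: 70 + 93 = 163
  {P1, P2} + {P3, P4, P5}: 101 + 81 = 182
  {P3} + {P1, P2, P4, P5}: 68 + 114 = 182
  {P1, P3} + {P2, P4, P5}: 82 + 96 = 178
  {P2, P3} + {P1, P4, P5}: 87 + 93 = 180
  … (15 splits in total)
  {P1, P2, P3, P4} + {P5}: 110 + 48 = 158  ← best
Best: vehicle 1 Depot → P1 → P3 → P2 → P4 → Depot = 110; vehicle 2 Depot → P5 → Depot = 48; combined 158.

158 min — the smallest possible combined total.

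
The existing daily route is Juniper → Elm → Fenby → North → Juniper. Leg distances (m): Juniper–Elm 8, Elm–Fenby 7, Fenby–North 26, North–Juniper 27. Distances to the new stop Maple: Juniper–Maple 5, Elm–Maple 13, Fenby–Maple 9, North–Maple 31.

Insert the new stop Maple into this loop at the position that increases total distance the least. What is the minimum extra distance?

Insertion cost between consecutive stops i–j is d(i,Maple) + d(Maple,j) − d(i,j):
  between Juniper and Elm: 5 + 13 − 8 = 10
  between Elm and Fenby: 13 + 9 − 7 = 15
  between Fenby and North: 9 + 31 − 26 = 14
  between North and Juniper: 31 + 5 − 27 = 9
Cheapest insertion is between North and Juniper, adding 9.
New total = 68 + 9 = 77.

Minimum extra distance: 9 m, inserting Maple between North and Juniper.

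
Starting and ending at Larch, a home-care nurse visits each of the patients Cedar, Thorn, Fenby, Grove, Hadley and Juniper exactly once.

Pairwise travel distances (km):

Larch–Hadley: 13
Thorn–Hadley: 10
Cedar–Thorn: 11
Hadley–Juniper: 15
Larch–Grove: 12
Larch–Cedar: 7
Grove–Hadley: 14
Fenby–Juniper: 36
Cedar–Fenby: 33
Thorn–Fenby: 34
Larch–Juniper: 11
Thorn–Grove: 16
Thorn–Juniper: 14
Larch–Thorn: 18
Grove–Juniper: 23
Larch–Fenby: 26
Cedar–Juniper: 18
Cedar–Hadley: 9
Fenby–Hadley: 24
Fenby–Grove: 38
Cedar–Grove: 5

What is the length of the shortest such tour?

There are 360 distinct closed tours to check (reversals are equivalent).
Larch - Cedar - Thorn - Fenby - Grove - Hadley - Juniper - Larch: 7+11+34+38+14+15+11 = 130
Larch - Cedar - Thorn - Fenby - Grove - Juniper - Hadley - Larch: 7+11+34+38+23+15+13 = 141
Larch - Cedar - Thorn - Fenby - Hadley - Grove - Juniper - Larch: 7+11+34+24+14+23+11 = 124
Larch - Cedar - Thorn - Fenby - Hadley - Juniper - Grove - Larch: 7+11+34+24+15+23+12 = 126
Larch - Cedar - Thorn - Fenby - Juniper - Grove - Hadley - Larch: 7+11+34+36+23+14+13 = 138
Larch - Cedar - Thorn - Fenby - Juniper - Hadley - Grove - Larch: 7+11+34+36+15+14+12 = 129
Larch - Cedar - Thorn - Grove - Fenby - Hadley - Juniper - Larch: 7+11+16+38+24+15+11 = 122
Larch - Cedar - Thorn - Grove - Fenby - Juniper - Hadley - Larch: 7+11+16+38+36+15+13 = 136
… (352 more)
Larch - Fenby - Hadley - Cedar - Grove - Thorn - Juniper - Larch: 26+24+9+5+16+14+11 = 105  ← best
The minimum is 105.
One optimal route: Larch → Fenby → Hadley → Cedar → Grove → Thorn → Juniper → Larch (or its reverse).

Minimum total distance: 105 km.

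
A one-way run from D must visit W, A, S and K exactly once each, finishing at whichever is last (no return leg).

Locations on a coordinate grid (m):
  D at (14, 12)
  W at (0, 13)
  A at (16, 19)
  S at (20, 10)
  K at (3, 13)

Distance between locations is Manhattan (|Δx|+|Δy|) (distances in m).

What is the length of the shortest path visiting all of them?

43 m — the minimum one-way total.

There are 4! = 24 possible orderings.
D → W → A → S → K: 15+22+13+20 = 70
D → W → A → K → S: 15+22+19+20 = 76
D → W → S → A → K: 15+23+13+19 = 70
D → W → S → K → A: 15+23+20+19 = 77
D → W → K → A → S: 15+3+19+13 = 50
D → W → K → S → A: 15+3+20+13 = 51
D → A → W → S → K: 9+22+23+20 = 74
D → A → W → K → S: 9+22+3+20 = 54
D → A → S → W → K: 9+13+23+3 = 48
D → A → S → K → W: 9+13+20+3 = 45
D → A → K → W → S: 9+19+3+23 = 54
D → A → K → S → W: 9+19+20+23 = 71
D → S → W → A → K: 8+23+22+19 = 72
D → S → W → K → A: 8+23+3+19 = 53
… (10 more)
D → S → A → K → W: 8+13+19+3 = 43  ← best
The minimum is 43.
One shortest path: D → S → A → K → W.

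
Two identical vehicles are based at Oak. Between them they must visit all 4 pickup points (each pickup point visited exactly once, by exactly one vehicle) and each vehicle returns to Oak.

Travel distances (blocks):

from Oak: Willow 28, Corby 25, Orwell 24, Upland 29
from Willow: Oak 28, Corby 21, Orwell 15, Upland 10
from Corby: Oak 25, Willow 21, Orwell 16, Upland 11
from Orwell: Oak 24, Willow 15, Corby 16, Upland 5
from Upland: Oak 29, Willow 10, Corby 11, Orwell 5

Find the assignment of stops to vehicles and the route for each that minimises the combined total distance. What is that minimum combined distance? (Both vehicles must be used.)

117 blocks — the smallest possible combined total.

Check every non-empty split of the stops between the two vehicles; for each half take its own optimal tour:
  {Willow} + {Corby, Orwell, Upland}: 56 + 65 = 121
  {Corby} + {Willow, Orwell, Upland}: 50 + 67 = 117
  {Willow, Corby} + {Orwell, Upland}: 74 + 58 = 132
  {Orwell} + {Willow, Corby, Upland}: 48 + 74 = 122
  {Willow, Orwell} + {Corby, Upland}: 67 + 65 = 132
  {Corby, Orwell} + {Willow, Upland}: 65 + 67 = 132
  … (7 splits in total)
Best: vehicle 1 Oak → Corby → Oak = 50; vehicle 2 Oak → Willow → Upland → Orwell → Oak = 67; combined 117.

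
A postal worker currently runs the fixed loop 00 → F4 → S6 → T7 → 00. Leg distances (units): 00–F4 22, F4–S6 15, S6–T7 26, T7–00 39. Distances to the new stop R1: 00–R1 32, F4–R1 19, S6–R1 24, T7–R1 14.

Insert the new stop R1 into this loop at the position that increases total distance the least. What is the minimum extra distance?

+7 — insert R1 between T7 and 00.

Insertion cost between consecutive stops i–j is d(i,R1) + d(R1,j) − d(i,j):
  between 00 and F4: 32 + 19 − 22 = 29
  between F4 and S6: 19 + 24 − 15 = 28
  between S6 and T7: 24 + 14 − 26 = 12
  between T7 and 00: 14 + 32 − 39 = 7
Cheapest insertion is between T7 and 00, adding 7.
New total = 102 + 7 = 109.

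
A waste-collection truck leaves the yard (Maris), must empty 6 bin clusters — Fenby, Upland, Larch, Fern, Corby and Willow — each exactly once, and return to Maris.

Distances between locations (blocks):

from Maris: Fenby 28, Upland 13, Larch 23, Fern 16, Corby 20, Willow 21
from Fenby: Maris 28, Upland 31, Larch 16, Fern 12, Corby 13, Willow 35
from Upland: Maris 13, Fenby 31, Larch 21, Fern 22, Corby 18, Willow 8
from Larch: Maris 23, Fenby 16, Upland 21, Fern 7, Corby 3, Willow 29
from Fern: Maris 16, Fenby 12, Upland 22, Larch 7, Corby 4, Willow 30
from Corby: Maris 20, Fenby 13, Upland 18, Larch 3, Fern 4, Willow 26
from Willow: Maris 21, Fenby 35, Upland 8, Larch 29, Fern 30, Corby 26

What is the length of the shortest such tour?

Minimum total distance: 94 blocks.

There are 360 distinct closed tours to check (reversals are equivalent).
Maris→Fenby→Upland→Larch→Fern→Corby→Willow→Maris: 28+31+21+7+4+26+21 = 138
Maris→Fenby→Upland→Larch→Fern→Willow→Corby→Maris: 28+31+21+7+30+26+20 = 163
Maris→Fenby→Upland→Larch→Corby→Fern→Willow→Maris: 28+31+21+3+4+30+21 = 138
Maris→Fenby→Upland→Larch→Corby→Willow→Fern→Maris: 28+31+21+3+26+30+16 = 155
Maris→Fenby→Upland→Larch→Willow→Fern→Corby→Maris: 28+31+21+29+30+4+20 = 163
Maris→Fenby→Upland→Larch→Willow→Corby→Fern→Maris: 28+31+21+29+26+4+16 = 155
Maris→Fenby→Upland→Fern→Larch→Corby→Willow→Maris: 28+31+22+7+3+26+21 = 138
Maris→Fenby→Upland→Fern→Larch→Willow→Corby→Maris: 28+31+22+7+29+26+20 = 163
… (352 more)
Maris→Upland→Willow→Larch→Corby→Fenby→Fern→Maris: 13+8+29+3+13+12+16 = 94  ← best
The minimum is 94.
One optimal route: Maris → Upland → Willow → Larch → Corby → Fenby → Fern → Maris (or its reverse).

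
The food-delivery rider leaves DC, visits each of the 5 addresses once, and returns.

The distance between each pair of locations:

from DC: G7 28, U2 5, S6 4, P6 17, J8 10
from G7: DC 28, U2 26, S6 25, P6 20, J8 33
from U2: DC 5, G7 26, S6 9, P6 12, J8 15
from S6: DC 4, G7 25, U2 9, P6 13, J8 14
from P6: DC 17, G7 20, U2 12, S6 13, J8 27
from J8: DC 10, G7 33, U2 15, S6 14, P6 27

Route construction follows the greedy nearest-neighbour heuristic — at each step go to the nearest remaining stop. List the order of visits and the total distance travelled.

From DC: distances to unvisited — S6=4, U2=5, J8=10, P6=17, G7=28. Nearest is S6 (4).
From S6: distances to unvisited — U2=9, P6=13, J8=14, G7=25. Nearest is U2 (9).
From U2: distances to unvisited — P6=12, J8=15, G7=26. Nearest is P6 (12).
From P6: distances to unvisited — G7=20, J8=27. Nearest is G7 (20).
From G7: distances to unvisited — J8=33. Nearest is J8 (33).
Return J8→DC: 10.
Total = 4 + 9 + 12 + 20 + 33 + 10 = 88.

Nearest-neighbour total = 88; route DC → S6 → U2 → P6 → G7 → J8 → DC.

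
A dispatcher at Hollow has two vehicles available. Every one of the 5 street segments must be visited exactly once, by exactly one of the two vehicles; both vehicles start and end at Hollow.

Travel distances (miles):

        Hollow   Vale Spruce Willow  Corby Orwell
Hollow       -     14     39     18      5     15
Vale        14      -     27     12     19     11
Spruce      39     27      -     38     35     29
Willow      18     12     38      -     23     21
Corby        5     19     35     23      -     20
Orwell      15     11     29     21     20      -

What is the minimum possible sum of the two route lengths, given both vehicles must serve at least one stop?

Minimum combined distance: 111 miles.

There are 2^4 − 1 = 15 ways to divide the 5 stops into two non-empty groups. For each, the best each vehicle can do is its own shortest tour through its group:
  {Vale} + {Spruce, Willow, Corby, Orwell}: 28 + 108 = 136
  {Spruce} + {Vale, Willow, Corby, Orwell}: 78 + 66 = 144
  {Vale, Spruce} + {Willow, Corby, Orwell}: 80 + 64 = 144
  {Willow} + {Vale, Spruce, Corby, Orwell}: 36 + 93 = 129
  {Vale, Willow} + {Spruce, Corby, Orwell}: 44 + 84 = 128
  {Spruce, Willow} + {Vale, Corby, Orwell}: 95 + 50 = 145
  … (15 splits in total)
  {Corby} + {Vale, Spruce, Willow, Orwell}: 10 + 101 = 111  ← best
Best: vehicle 1 Hollow → Corby → Hollow = 10; vehicle 2 Hollow → Willow → Vale → Spruce → Orwell → Hollow = 101; combined 111.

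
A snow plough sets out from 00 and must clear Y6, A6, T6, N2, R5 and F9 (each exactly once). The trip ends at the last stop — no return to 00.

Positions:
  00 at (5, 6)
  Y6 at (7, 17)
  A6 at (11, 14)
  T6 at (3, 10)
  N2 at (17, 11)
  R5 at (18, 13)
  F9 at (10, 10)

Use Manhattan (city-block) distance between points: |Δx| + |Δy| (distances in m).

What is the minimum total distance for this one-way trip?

There are 6! = 720 possible orderings.
00 - Y6 - A6 - T6 - N2 - R5 - F9: 13+7+12+15+3+11 = 61
00 - Y6 - A6 - T6 - N2 - F9 - R5: 13+7+12+15+8+11 = 66
00 - Y6 - A6 - T6 - R5 - N2 - F9: 13+7+12+18+3+8 = 61
00 - Y6 - A6 - T6 - R5 - F9 - N2: 13+7+12+18+11+8 = 69
00 - Y6 - A6 - T6 - F9 - N2 - R5: 13+7+12+7+8+3 = 50
00 - Y6 - A6 - T6 - F9 - R5 - N2: 13+7+12+7+11+3 = 53
00 - Y6 - A6 - N2 - T6 - R5 - F9: 13+7+9+15+18+11 = 73
00 - Y6 - A6 - N2 - T6 - F9 - R5: 13+7+9+15+7+11 = 62
… (712 more)
00 - T6 - F9 - N2 - R5 - A6 - Y6: 6+7+8+3+8+7 = 39  ← best
The minimum is 39.
One shortest path: 00 → T6 → F9 → N2 → R5 → A6 → Y6.

Shortest open route: 39 m.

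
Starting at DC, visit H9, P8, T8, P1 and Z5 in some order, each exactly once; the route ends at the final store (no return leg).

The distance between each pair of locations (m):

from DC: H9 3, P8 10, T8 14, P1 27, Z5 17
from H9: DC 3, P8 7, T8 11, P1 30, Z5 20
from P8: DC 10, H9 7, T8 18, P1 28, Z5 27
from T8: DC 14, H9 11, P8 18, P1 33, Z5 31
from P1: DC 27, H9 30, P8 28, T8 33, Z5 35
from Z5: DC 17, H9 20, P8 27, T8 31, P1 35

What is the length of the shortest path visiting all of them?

Minimum one-way distance = 94 m.

There are 5! = 120 possible orderings.
DC→H9→P8→T8→P1→Z5: 3+7+18+33+35 = 96
DC→H9→P8→T8→Z5→P1: 3+7+18+31+35 = 94
DC→H9→P8→P1→T8→Z5: 3+7+28+33+31 = 102
DC→H9→P8→P1→Z5→T8: 3+7+28+35+31 = 104
DC→H9→P8→Z5→T8→P1: 3+7+27+31+33 = 101
DC→H9→P8→Z5→P1→T8: 3+7+27+35+33 = 105
DC→H9→T8→P8→P1→Z5: 3+11+18+28+35 = 95
DC→H9→T8→P8→Z5→P1: 3+11+18+27+35 = 94
DC→H9→T8→P1→P8→Z5: 3+11+33+28+27 = 102
DC→H9→T8→P1→Z5→P8: 3+11+33+35+27 = 109
DC→H9→T8→Z5→P8→P1: 3+11+31+27+28 = 100
DC→H9→T8→Z5→P1→P8: 3+11+31+35+28 = 108
DC→H9→P1→P8→T8→Z5: 3+30+28+18+31 = 110
DC→H9→P1→P8→Z5→T8: 3+30+28+27+31 = 119
… (106 more)
The minimum is 94.
One shortest path: DC → H9 → P8 → T8 → Z5 → P1.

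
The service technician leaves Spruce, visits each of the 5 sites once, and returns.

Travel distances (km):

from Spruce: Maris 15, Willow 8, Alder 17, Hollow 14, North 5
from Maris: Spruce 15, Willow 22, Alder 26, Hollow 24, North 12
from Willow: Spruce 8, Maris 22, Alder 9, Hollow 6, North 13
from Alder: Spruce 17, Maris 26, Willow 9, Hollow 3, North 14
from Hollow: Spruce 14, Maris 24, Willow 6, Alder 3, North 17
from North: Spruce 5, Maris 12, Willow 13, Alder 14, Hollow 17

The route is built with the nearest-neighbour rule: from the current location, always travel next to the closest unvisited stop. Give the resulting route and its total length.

Nearest-neighbour total = 65 km; route Spruce → North → Maris → Willow → Hollow → Alder → Spruce.

Spruce → [North:5 / Willow:8 / Hollow:14 / Maris:15 / Alder:17] → North (5)
North → [Maris:12 / Willow:13 / Alder:14 / Hollow:17] → Maris (12)
Maris → [Willow:22 / Hollow:24 / Alder:26] → Willow (22)
Willow → [Hollow:6 / Alder:9] → Hollow (6)
Hollow → [Alder:3] → Alder (3)
Return Alder→Spruce: 17.
Total = 5 + 12 + 22 + 6 + 3 + 17 = 65.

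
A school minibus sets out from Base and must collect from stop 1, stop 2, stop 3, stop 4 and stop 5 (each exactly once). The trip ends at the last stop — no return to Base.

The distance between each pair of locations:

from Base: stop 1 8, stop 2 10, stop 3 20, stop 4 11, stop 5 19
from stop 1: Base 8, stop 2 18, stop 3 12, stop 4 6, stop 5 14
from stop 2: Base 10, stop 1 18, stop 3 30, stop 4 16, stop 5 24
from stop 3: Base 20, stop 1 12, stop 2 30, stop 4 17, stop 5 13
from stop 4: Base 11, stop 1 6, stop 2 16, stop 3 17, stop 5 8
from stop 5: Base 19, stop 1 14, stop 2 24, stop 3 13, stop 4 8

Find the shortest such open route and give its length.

Shortest open route: 55.

There are 5! = 120 possible orderings.
Base→stop 1→stop 2→stop 3→stop 4→stop 5: 8+18+30+17+8 = 81
Base→stop 1→stop 2→stop 3→stop 5→stop 4: 8+18+30+13+8 = 77
Base→stop 1→stop 2→stop 4→stop 3→stop 5: 8+18+16+17+13 = 72
Base→stop 1→stop 2→stop 4→stop 5→stop 3: 8+18+16+8+13 = 63
Base→stop 1→stop 2→stop 5→stop 3→stop 4: 8+18+24+13+17 = 80
Base→stop 1→stop 2→stop 5→stop 4→stop 3: 8+18+24+8+17 = 75
Base→stop 1→stop 3→stop 2→stop 4→stop 5: 8+12+30+16+8 = 74
Base→stop 1→stop 3→stop 2→stop 5→stop 4: 8+12+30+24+8 = 82
Base→stop 1→stop 3→stop 4→stop 2→stop 5: 8+12+17+16+24 = 77
Base→stop 1→stop 3→stop 4→stop 5→stop 2: 8+12+17+8+24 = 69
Base→stop 1→stop 3→stop 5→stop 2→stop 4: 8+12+13+24+16 = 73
Base→stop 1→stop 3→stop 5→stop 4→stop 2: 8+12+13+8+16 = 57
Base→stop 1→stop 4→stop 2→stop 3→stop 5: 8+6+16+30+13 = 73
Base→stop 1→stop 4→stop 2→stop 5→stop 3: 8+6+16+24+13 = 67
… (106 more)
Base→stop 2→stop 1→stop 4→stop 5→stop 3: 10+18+6+8+13 = 55  ← best
The minimum is 55.
One shortest path: Base → stop 2 → stop 1 → stop 4 → stop 5 → stop 3.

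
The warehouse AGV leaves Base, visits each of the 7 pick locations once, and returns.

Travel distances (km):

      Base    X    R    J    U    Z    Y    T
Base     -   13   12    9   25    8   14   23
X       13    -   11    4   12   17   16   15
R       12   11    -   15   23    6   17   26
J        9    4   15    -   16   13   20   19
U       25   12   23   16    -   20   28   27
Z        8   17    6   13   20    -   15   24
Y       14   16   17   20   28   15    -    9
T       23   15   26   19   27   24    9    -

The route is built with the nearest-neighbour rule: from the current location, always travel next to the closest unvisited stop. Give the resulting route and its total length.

Total distance 95 km via the nearest-neighbour route Base → Z → R → X → J → U → T → Y → Base.

From Base: distances to unvisited — Z=8, J=9, R=12, X=13, Y=14, T=23, U=25. Nearest is Z (8).
From Z: distances to unvisited — R=6, J=13, Y=15, X=17, U=20, T=24. Nearest is R (6).
From R: distances to unvisited — X=11, J=15, Y=17, U=23, T=26. Nearest is X (11).
From X: distances to unvisited — J=4, U=12, T=15, Y=16. Nearest is J (4).
From J: distances to unvisited — U=16, T=19, Y=20. Nearest is U (16).
From U: distances to unvisited — T=27, Y=28. Nearest is T (27).
From T: distances to unvisited — Y=9. Nearest is Y (9).
Return Y→Base: 14.
Total = 8 + 6 + 11 + 4 + 16 + 27 + 9 + 14 = 95.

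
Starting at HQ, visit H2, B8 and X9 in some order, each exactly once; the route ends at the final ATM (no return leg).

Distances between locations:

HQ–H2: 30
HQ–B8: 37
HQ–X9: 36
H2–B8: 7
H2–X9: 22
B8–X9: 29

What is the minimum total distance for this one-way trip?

There are 3! = 6 possible orderings.
HQ→H2→B8→X9: 30+7+29 = 66
HQ→H2→X9→B8: 30+22+29 = 81
HQ→B8→H2→X9: 37+7+22 = 66
HQ→B8→X9→H2: 37+29+22 = 88
HQ→X9→H2→B8: 36+22+7 = 65
HQ→X9→B8→H2: 36+29+7 = 72
The minimum is 65.
One shortest path: HQ → X9 → H2 → B8.

65 — the minimum one-way total.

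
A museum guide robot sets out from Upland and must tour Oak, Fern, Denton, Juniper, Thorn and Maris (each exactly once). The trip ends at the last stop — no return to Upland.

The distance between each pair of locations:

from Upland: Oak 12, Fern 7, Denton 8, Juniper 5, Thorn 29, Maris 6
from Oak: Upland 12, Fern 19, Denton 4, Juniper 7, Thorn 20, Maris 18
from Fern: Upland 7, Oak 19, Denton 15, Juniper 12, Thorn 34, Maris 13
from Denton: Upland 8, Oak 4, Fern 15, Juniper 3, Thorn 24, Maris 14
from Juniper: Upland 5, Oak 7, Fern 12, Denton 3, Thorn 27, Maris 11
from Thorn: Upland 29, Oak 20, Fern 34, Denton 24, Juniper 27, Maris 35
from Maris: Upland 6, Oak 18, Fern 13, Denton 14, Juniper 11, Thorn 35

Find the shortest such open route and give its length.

There are 6! = 720 possible orderings.
Upland→Oak→Fern→Denton→Juniper→Thorn→Maris: 12+19+15+3+27+35 = 111
Upland→Oak→Fern→Denton→Juniper→Maris→Thorn: 12+19+15+3+11+35 = 95
Upland→Oak→Fern→Denton→Thorn→Juniper→Maris: 12+19+15+24+27+11 = 108
Upland→Oak→Fern→Denton→Thorn→Maris→Juniper: 12+19+15+24+35+11 = 116
Upland→Oak→Fern→Denton→Maris→Juniper→Thorn: 12+19+15+14+11+27 = 98
Upland→Oak→Fern→Denton→Maris→Thorn→Juniper: 12+19+15+14+35+27 = 122
Upland→Oak→Fern→Juniper→Denton→Thorn→Maris: 12+19+12+3+24+35 = 105
Upland→Oak→Fern→Juniper→Denton→Maris→Thorn: 12+19+12+3+14+35 = 95
… (712 more)
Upland→Fern→Maris→Juniper→Denton→Oak→Thorn: 7+13+11+3+4+20 = 58  ← best
The minimum is 58.
One shortest path: Upland → Fern → Maris → Juniper → Denton → Oak → Thorn.

Shortest open route: 58.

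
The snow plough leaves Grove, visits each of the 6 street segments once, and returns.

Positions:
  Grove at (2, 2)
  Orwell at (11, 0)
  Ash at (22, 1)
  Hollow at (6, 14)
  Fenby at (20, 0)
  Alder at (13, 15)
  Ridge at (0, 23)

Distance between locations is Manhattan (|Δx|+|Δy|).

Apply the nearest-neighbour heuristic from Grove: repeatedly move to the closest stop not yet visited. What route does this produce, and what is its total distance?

Grove → [Orwell:11 / Hollow:16 / Fenby:20 / Ash:21 / Ridge:23 / Alder:24] → Orwell (11)
Orwell → [Fenby:9 / Ash:12 / Alder:17 / Hollow:19 / Ridge:34] → Fenby (9)
Fenby → [Ash:3 / Alder:22 / Hollow:28 / Ridge:43] → Ash (3)
Ash → [Alder:23 / Hollow:29 / Ridge:44] → Alder (23)
Alder → [Hollow:8 / Ridge:21] → Hollow (8)
Hollow → [Ridge:15] → Ridge (15)
Return Ridge→Grove: 23.
Total = 11 + 9 + 3 + 23 + 8 + 15 + 23 = 92.

Total distance 92 via the nearest-neighbour route Grove → Orwell → Fenby → Ash → Alder → Hollow → Ridge → Grove.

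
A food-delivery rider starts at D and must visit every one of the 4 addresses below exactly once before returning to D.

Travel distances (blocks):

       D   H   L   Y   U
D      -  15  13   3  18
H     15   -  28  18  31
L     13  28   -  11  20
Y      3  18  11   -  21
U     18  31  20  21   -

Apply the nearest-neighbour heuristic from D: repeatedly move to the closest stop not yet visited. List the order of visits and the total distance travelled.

D → [Y:3 / L:13 / H:15 / U:18] → Y (3)
Y → [L:11 / H:18 / U:21] → L (11)
L → [U:20 / H:28] → U (20)
U → [H:31] → H (31)
Return H→D: 15.
Total = 3 + 11 + 20 + 31 + 15 = 80.

Total distance 80 blocks via the nearest-neighbour route D → Y → L → U → H → D.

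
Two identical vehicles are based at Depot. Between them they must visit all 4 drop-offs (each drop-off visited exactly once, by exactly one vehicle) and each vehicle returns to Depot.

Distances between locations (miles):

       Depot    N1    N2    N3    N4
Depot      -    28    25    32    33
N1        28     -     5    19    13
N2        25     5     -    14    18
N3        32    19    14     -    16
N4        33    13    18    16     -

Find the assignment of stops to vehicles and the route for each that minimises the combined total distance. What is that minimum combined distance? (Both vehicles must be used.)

Minimum combined distance: 139 miles.

Try each way of splitting the stops between the two vehicles (each non-empty) and, for each split, find the best tour for each vehicle:
  {N1} + {N2, N3, N4}: 56 + 88 = 144
  {N2} + {N1, N3, N4}: 50 + 89 = 139
  {N1, N2} + {N3, N4}: 58 + 81 = 139
  {N3} + {N1, N2, N4}: 64 + 76 = 140
  {N1, N3} + {N2, N4}: 79 + 76 = 155
  {N2, N3} + {N1, N4}: 71 + 74 = 145
  … (7 splits in total)
Best: vehicle 1 Depot → N2 → Depot = 50; vehicle 2 Depot → N1 → N4 → N3 → Depot = 89; combined 139.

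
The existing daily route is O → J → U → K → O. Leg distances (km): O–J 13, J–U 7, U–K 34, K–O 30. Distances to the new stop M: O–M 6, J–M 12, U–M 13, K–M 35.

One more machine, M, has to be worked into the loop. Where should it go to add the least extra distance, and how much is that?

Insertion cost between consecutive stops i–j is d(i,M) + d(M,j) − d(i,j):
  between O and J: 6 + 12 − 13 = 5
  between J and U: 12 + 13 − 7 = 18
  between U and K: 13 + 35 − 34 = 14
  between K and O: 35 + 6 − 30 = 11
Cheapest insertion is between O and J, adding 5.
New total = 84 + 5 = 89.

Minimum extra distance: 5 km, inserting M between O and J.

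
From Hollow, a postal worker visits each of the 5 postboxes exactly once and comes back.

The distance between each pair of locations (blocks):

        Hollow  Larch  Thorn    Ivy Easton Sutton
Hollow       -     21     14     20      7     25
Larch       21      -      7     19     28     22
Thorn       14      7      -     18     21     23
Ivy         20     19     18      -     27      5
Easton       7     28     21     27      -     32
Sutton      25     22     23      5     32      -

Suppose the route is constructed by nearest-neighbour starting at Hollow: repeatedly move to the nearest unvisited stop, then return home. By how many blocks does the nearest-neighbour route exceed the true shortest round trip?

The nearest-neighbour route is 2 blocks longer than optimal.

From Hollow: Easton=7, Thorn=14, Ivy=20, Larch=21, Sutton=25 → choose Easton (7).
From Easton: Thorn=21, Ivy=27, Larch=28, Sutton=32 → choose Thorn (21).
From Thorn: Larch=7, Ivy=18, Sutton=23 → choose Larch (7).
From Larch: Ivy=19, Sutton=22 → choose Ivy (19).
From Ivy: Sutton=5 → choose Sutton (5).
NN route Hollow → Easton → Thorn → Larch → Ivy → Sutton → Hollow costs 84.
Optimal: Hollow → Thorn → Larch → Sutton → Ivy → Easton → Hollow costs 82 (by enumerating all 60 distinct tours).
Excess = 84 − 82 = 2.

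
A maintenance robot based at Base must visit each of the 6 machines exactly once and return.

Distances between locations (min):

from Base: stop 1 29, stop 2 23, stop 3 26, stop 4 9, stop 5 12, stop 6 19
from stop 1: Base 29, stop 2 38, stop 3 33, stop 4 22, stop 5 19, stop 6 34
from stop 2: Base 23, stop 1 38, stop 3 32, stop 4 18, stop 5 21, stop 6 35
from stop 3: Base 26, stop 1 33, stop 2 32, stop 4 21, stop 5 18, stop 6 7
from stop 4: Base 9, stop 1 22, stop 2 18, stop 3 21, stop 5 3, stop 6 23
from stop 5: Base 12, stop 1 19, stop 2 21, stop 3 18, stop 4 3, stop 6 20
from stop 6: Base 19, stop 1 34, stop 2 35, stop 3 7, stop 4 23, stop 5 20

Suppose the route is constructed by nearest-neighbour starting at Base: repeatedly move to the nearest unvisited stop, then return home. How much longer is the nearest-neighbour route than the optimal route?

Excess over optimum: 10 min.

From Base: stop 4=9, stop 5=12, stop 6=19, stop 2=23, stop 3=26, stop 1=29 → choose stop 4 (9).
From stop 4: stop 5=3, stop 2=18, stop 3=21, stop 1=22, stop 6=23 → choose stop 5 (3).
From stop 5: stop 3=18, stop 1=19, stop 6=20, stop 2=21 → choose stop 3 (18).
From stop 3: stop 6=7, stop 2=32, stop 1=33 → choose stop 6 (7).
From stop 6: stop 1=34, stop 2=35 → choose stop 1 (34).
From stop 1: stop 2=38 → choose stop 2 (38).
NN route Base → stop 4 → stop 5 → stop 3 → stop 6 → stop 1 → stop 2 → Base costs 132.
Optimal: Base → stop 2 → stop 4 → stop 5 → stop 1 → stop 3 → stop 6 → Base costs 122 (by enumerating all 360 distinct tours).
Excess = 132 − 122 = 10.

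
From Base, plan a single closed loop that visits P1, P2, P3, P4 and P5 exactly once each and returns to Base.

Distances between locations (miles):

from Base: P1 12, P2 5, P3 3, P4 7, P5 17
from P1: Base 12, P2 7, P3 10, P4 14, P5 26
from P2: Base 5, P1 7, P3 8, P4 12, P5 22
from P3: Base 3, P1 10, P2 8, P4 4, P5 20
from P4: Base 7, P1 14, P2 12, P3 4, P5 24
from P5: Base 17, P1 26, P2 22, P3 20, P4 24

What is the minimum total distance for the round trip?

With 5 stops there are 5!/2 = 60 distinct round trips (a route and its reverse cost the same).
Base → P1 → P2 → P3 → P4 → P5 → Base: 12+7+8+4+24+17 = 72
Base → P1 → P2 → P3 → P5 → P4 → Base: 12+7+8+20+24+7 = 78
Base → P1 → P2 → P4 → P3 → P5 → Base: 12+7+12+4+20+17 = 72
Base → P1 → P2 → P4 → P5 → P3 → Base: 12+7+12+24+20+3 = 78
Base → P1 → P2 → P5 → P3 → P4 → Base: 12+7+22+20+4+7 = 72
Base → P1 → P2 → P5 → P4 → P3 → Base: 12+7+22+24+4+3 = 72
Base → P1 → P3 → P2 → P4 → P5 → Base: 12+10+8+12+24+17 = 83
Base → P1 → P3 → P2 → P5 → P4 → Base: 12+10+8+22+24+7 = 83
Base → P1 → P3 → P4 → P2 → P5 → Base: 12+10+4+12+22+17 = 77
Base → P1 → P3 → P4 → P5 → P2 → Base: 12+10+4+24+22+5 = 77
Base → P1 → P3 → P5 → P2 → P4 → Base: 12+10+20+22+12+7 = 83
Base → P1 → P3 → P5 → P4 → P2 → Base: 12+10+20+24+12+5 = 83
Base → P1 → P4 → P2 → P3 → P5 → Base: 12+14+12+8+20+17 = 83
Base → P1 → P4 → P2 → P5 → P3 → Base: 12+14+12+22+20+3 = 83
… (46 more)
Base → P2 → P1 → P3 → P4 → P5 → Base: 5+7+10+4+24+17 = 67  ← best
The minimum is 67.
One optimal route: Base → P2 → P1 → P3 → P4 → P5 → Base (or its reverse).

Minimum total distance: 67 miles.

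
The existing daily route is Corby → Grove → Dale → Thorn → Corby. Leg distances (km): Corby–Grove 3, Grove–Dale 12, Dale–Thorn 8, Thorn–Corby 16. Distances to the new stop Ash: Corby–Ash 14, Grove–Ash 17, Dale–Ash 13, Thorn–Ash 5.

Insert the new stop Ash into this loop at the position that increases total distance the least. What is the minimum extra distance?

Insertion cost between consecutive stops i–j is d(i,Ash) + d(Ash,j) − d(i,j):
  between Corby and Grove: 14 + 17 − 3 = 28
  between Grove and Dale: 17 + 13 − 12 = 18
  between Dale and Thorn: 13 + 5 − 8 = 10
  between Thorn and Corby: 5 + 14 − 16 = 3
Cheapest insertion is between Thorn and Corby, adding 3.
New total = 39 + 3 = 42.

Adding 3 km by placing Ash on the Thorn–Corby leg.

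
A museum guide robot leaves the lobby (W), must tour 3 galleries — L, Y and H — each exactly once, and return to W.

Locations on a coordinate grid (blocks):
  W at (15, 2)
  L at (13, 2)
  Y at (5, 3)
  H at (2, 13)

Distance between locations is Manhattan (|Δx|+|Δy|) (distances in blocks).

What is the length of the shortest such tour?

W→L→Y→H→W: 2+9+13+24 = 48
W→L→H→Y→W: 2+22+13+11 = 48
W→Y→L→H→W: 11+9+22+24 = 66
The minimum is 48.
One optimal route: W → L → Y → H → W (or its reverse).

Minimum total distance: 48 blocks.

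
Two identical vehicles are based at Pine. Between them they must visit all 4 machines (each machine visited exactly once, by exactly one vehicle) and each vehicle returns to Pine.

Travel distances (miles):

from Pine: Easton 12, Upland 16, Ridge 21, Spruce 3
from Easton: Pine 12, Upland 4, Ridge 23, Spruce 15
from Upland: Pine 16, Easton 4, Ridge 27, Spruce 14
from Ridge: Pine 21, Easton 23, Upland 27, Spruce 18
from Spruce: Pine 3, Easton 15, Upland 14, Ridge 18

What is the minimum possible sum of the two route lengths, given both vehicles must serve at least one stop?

Try each way of splitting the stops between the two vehicles (each non-empty) and, for each split, find the best tour for each vehicle:
  {Easton} + {Upland, Ridge, Spruce}: 24 + 64 = 88
  {Upland} + {Easton, Ridge, Spruce}: 32 + 56 = 88
  {Easton, Upland} + {Ridge, Spruce}: 32 + 42 = 74
  {Ridge} + {Easton, Upland, Spruce}: 42 + 33 = 75
  {Easton, Ridge} + {Upland, Spruce}: 56 + 33 = 89
  {Upland, Ridge} + {Easton, Spruce}: 64 + 30 = 94
  … (7 splits in total)
  {Easton, Upland, Ridge} + {Spruce}: 64 + 6 = 70  ← best
Best: vehicle 1 Pine → Easton → Upland → Ridge → Pine = 64; vehicle 2 Pine → Spruce → Pine = 6; combined 70.

Minimum combined distance: 70 miles.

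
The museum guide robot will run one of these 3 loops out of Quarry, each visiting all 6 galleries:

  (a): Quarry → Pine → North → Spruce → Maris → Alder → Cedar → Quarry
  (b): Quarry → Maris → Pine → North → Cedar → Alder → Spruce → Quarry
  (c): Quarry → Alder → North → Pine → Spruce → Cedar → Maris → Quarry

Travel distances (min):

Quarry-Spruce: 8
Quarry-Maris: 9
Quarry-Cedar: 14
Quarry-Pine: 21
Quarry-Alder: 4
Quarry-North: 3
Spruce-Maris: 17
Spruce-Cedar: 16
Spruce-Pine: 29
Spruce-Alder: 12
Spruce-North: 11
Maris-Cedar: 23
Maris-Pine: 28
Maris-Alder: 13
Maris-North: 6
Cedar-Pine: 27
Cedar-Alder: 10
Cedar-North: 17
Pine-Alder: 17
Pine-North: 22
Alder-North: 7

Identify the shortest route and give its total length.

(a): 21 + 22 + 11 + 17 + 13 + 10 + 14 = 108
(b): 9 + 28 + 22 + 17 + 10 + 12 + 8 = 106
(c): 4 + 7 + 22 + 29 + 16 + 23 + 9 = 110

106 min — (b) is the shortest.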